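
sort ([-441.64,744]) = [-441.64, 744]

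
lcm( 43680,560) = 43680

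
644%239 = 166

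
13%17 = 13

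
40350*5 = 201750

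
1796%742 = 312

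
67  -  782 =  - 715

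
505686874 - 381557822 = 124129052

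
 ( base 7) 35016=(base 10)8931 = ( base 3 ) 110020210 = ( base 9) 13223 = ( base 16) 22e3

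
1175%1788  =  1175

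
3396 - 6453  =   - 3057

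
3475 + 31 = 3506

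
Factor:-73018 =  - 2^1*11^1*3319^1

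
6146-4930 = 1216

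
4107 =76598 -72491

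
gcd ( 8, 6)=2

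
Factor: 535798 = 2^1*267899^1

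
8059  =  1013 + 7046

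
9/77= 9/77 = 0.12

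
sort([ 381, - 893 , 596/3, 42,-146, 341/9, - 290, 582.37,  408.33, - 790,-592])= [ - 893, - 790, - 592, - 290 , - 146,341/9,42 , 596/3 , 381,408.33, 582.37] 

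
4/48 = 1/12=0.08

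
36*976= 35136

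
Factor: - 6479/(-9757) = 19^1*31^1*887^( - 1 ) = 589/887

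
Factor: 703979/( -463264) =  - 22709/14944 = - 2^( - 5)* 467^( - 1)*22709^1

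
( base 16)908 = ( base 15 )A42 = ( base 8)4410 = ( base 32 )288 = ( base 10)2312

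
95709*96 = 9188064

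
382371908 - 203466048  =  178905860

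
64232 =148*434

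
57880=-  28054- - 85934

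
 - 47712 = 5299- 53011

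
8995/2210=1799/442 = 4.07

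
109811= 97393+12418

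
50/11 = 4 + 6/11 = 4.55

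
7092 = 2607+4485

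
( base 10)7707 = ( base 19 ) 126C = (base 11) 5877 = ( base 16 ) 1e1b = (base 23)ed2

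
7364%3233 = 898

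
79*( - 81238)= -6417802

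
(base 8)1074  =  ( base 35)gc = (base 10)572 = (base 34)GS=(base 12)3B8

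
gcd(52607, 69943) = 1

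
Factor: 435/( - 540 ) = -29/36 = - 2^ ( -2)*3^( - 2) * 29^1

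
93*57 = 5301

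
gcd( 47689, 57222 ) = 1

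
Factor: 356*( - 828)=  - 2^4 * 3^2*23^1*89^1 = -294768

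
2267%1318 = 949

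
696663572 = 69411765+627251807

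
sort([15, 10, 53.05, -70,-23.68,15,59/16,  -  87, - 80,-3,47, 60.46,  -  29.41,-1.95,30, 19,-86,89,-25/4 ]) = [ - 87,- 86, - 80, - 70,-29.41, - 23.68, - 25/4 , - 3, - 1.95, 59/16,10,15,15, 19,30, 47,  53.05, 60.46, 89 ] 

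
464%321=143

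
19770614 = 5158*3833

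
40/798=20/399= 0.05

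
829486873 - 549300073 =280186800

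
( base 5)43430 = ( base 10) 2990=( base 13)1490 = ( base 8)5656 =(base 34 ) 2jw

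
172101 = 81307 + 90794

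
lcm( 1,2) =2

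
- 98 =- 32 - 66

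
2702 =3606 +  - 904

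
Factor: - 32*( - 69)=2^5*3^1*23^1 =2208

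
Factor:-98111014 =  - 2^1 * 547^1*89681^1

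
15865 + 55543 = 71408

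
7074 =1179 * 6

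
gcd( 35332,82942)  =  2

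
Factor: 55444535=5^1 *11088907^1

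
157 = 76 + 81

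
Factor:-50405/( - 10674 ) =2^(- 1 )*3^ (-2)*5^1*17^1 =85/18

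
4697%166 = 49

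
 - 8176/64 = -511/4   =  - 127.75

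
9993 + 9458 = 19451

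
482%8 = 2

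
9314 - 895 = 8419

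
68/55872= 17/13968 = 0.00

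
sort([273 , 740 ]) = [ 273, 740 ] 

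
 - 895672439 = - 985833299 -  - 90160860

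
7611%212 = 191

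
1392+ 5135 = 6527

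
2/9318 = 1/4659 = 0.00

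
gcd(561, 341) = 11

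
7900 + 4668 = 12568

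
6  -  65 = -59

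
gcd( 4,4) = 4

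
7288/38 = 3644/19 = 191.79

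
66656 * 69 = 4599264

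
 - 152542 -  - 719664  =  567122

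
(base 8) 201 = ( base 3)11210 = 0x81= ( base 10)129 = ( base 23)5E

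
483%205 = 73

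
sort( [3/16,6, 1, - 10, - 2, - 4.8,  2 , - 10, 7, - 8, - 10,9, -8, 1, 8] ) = [ - 10, - 10, - 10, - 8, - 8,-4.8 , -2,3/16 , 1,1,2, 6, 7, 8 , 9 ]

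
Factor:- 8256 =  - 2^6*3^1*43^1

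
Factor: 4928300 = 2^2*5^2*13^1 * 17^1*223^1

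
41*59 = 2419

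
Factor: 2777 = 2777^1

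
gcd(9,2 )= 1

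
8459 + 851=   9310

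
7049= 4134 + 2915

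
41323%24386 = 16937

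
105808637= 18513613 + 87295024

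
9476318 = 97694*97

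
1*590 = 590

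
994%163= 16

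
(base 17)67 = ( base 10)109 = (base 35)34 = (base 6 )301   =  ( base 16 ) 6D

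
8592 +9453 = 18045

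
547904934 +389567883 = 937472817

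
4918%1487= 457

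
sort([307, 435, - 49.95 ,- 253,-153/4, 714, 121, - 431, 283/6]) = [ - 431, - 253, - 49.95, - 153/4,283/6, 121, 307, 435, 714] 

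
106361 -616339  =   - 509978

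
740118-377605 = 362513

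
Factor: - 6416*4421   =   - 2^4 * 401^1*4421^1 = - 28365136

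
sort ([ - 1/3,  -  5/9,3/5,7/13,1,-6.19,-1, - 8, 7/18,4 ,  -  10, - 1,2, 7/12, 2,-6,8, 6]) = [ - 10, - 8, - 6.19,- 6, - 1,  -  1, - 5/9, - 1/3,  7/18, 7/13, 7/12,  3/5,1,2,2,4,  6,8] 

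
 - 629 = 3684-4313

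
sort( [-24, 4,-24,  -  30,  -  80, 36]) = [-80, - 30,-24,-24, 4, 36 ]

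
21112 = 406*52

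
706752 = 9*78528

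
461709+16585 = 478294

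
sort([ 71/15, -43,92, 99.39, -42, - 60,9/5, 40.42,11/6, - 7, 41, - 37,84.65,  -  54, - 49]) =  [ - 60, - 54,-49, - 43,  -  42, - 37, - 7, 9/5,11/6,71/15,  40.42,41,84.65,92,99.39 ]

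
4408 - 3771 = 637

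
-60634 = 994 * ( - 61)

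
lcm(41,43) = 1763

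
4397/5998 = 4397/5998=0.73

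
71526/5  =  71526/5 = 14305.20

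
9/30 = 3/10= 0.30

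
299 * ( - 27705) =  - 8283795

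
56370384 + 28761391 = 85131775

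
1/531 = 1/531 = 0.00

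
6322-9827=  -3505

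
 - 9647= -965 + -8682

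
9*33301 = 299709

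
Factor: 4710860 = 2^2*5^1*7^2*11^1 * 19^1  *23^1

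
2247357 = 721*3117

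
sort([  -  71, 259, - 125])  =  [ - 125, - 71,259]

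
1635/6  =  545/2=272.50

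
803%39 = 23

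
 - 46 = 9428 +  - 9474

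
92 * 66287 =6098404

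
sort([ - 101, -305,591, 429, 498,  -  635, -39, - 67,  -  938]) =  [ - 938,  -  635,  -  305, - 101, - 67, - 39, 429, 498,591 ]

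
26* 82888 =2155088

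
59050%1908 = 1810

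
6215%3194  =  3021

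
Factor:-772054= - 2^1*71^1*5437^1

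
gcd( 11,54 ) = 1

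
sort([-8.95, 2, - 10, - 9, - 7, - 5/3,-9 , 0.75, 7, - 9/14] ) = [ - 10,  -  9, - 9, - 8.95, - 7, - 5/3, - 9/14,  0.75,  2,7] 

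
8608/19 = 453 + 1/19= 453.05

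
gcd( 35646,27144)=78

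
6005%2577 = 851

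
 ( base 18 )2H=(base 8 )65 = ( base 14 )3B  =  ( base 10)53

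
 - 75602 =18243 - 93845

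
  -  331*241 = - 79771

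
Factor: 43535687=13^1*31^1*59^1*1831^1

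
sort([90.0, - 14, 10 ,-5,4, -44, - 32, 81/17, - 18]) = [ - 44, - 32, - 18, - 14,-5, 4, 81/17,10, 90.0 ]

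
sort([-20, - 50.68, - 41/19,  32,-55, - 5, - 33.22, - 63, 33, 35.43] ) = [ - 63, - 55,-50.68, - 33.22, - 20, - 5, - 41/19, 32, 33,35.43]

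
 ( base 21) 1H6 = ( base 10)804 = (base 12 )570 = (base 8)1444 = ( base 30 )qo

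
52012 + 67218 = 119230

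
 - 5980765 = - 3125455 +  - 2855310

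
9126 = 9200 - 74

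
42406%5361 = 4879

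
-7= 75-82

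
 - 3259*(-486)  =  1583874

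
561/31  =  18 + 3/31 = 18.10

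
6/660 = 1/110 = 0.01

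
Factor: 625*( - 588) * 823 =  - 2^2*3^1 * 5^4 * 7^2*823^1 = - 302452500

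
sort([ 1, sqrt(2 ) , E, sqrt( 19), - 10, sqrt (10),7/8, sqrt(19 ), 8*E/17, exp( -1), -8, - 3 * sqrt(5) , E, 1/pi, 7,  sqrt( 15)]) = [-10, - 8, -3*sqrt( 5), 1/pi , exp( - 1), 7/8, 1, 8 * E/17, sqrt( 2), E, E,sqrt(10), sqrt( 15 ),sqrt(19),sqrt (19 ),7] 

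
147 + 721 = 868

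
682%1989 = 682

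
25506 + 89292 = 114798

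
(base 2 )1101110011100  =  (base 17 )177d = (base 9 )10623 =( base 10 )7068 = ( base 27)9IL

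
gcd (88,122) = 2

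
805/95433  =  805/95433 =0.01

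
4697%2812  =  1885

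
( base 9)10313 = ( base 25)AMG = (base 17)169G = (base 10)6816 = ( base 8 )15240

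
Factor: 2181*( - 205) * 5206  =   - 2327628630=-  2^1*3^1*5^1 *19^1*41^1*137^1*727^1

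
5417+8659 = 14076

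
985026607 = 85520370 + 899506237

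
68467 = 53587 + 14880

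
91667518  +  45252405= 136919923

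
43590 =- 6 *(  -  7265)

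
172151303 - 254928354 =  - 82777051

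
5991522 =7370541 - 1379019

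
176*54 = 9504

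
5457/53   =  102 + 51/53 =102.96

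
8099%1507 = 564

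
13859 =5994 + 7865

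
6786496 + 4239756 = 11026252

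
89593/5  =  89593/5 = 17918.60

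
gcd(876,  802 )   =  2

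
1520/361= 4+4/19 = 4.21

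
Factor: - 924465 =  - 3^1*5^1*61631^1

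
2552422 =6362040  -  3809618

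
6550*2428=15903400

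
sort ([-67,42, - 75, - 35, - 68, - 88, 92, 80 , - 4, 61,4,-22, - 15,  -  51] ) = [-88, - 75, - 68, - 67, - 51,-35, - 22, - 15, - 4,4,  42, 61, 80,92]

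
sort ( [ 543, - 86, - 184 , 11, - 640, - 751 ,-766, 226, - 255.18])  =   [ - 766, - 751, - 640, - 255.18, -184, - 86, 11, 226,543]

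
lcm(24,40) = 120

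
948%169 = 103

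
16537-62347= - 45810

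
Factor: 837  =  3^3*31^1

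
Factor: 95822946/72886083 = 31940982/24295361 = 2^1*3^2*1774499^1 * 24295361^( - 1)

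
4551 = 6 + 4545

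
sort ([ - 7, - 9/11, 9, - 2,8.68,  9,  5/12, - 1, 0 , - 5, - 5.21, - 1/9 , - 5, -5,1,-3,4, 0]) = [ - 7, - 5.21, - 5, - 5 , - 5,-3, - 2,-1,- 9/11, - 1/9,0, 0, 5/12, 1,4, 8.68, 9 , 9]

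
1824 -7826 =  - 6002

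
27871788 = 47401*588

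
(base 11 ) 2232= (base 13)1451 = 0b101101111011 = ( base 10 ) 2939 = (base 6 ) 21335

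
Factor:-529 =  - 23^2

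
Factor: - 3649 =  - 41^1*89^1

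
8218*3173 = 26075714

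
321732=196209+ 125523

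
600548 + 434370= 1034918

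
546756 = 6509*84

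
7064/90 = 3532/45 = 78.49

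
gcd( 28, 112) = 28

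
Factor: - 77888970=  - 2^1 *3^2 * 5^1*307^1*2819^1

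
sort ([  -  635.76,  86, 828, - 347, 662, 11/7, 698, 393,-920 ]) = [ - 920, - 635.76, - 347,  11/7,86,  393,662, 698, 828] 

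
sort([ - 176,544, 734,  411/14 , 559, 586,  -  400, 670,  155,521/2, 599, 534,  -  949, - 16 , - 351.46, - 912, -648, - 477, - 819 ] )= [- 949, -912,-819, - 648,-477, - 400, - 351.46, - 176,  -  16,411/14 , 155 , 521/2,534, 544, 559,586, 599, 670,  734 ]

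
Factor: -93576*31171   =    -  2916857496 =-  2^3*3^1*7^2*61^1*  73^1 * 557^1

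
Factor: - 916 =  - 2^2*229^1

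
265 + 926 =1191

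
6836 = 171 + 6665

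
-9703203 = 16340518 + -26043721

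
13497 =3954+9543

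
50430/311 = 50430/311 = 162.15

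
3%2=1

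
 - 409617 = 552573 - 962190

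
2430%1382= 1048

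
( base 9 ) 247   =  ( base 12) 151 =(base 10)205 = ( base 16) CD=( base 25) 85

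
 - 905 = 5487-6392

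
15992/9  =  1776 + 8/9=1776.89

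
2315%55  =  5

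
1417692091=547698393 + 869993698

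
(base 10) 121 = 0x79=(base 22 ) 5b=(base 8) 171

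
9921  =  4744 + 5177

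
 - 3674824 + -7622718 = -11297542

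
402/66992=201/33496 =0.01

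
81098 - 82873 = - 1775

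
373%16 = 5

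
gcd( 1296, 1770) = 6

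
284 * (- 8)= -2272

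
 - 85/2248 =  - 1 + 2163/2248   =  - 0.04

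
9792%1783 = 877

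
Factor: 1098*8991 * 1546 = 2^2*3^7*37^1*61^1 * 773^1 = 15262294428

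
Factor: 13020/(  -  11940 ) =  - 7^1*31^1 * 199^( - 1 ) = -217/199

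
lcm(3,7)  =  21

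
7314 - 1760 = 5554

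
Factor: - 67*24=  - 1608 = - 2^3 * 3^1*67^1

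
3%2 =1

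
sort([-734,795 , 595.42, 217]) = [ - 734, 217, 595.42,795 ]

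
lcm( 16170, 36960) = 258720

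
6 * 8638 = 51828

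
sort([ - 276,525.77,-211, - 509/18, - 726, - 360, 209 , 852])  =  [ - 726, - 360, - 276,-211, - 509/18, 209,525.77,852 ] 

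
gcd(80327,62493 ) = 37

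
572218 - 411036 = 161182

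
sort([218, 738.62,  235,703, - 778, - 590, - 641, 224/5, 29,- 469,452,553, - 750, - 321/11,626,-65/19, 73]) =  [ - 778 ,-750, - 641, - 590,-469,  -  321/11,  -  65/19,29, 224/5, 73,218,235, 452 , 553,626,  703, 738.62 ]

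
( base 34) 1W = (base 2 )1000010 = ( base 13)51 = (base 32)22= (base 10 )66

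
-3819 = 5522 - 9341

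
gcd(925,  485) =5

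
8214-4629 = 3585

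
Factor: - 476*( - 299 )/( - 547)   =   - 142324/547  =  - 2^2 * 7^1*13^1*17^1* 23^1*547^( - 1 ) 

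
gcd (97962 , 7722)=6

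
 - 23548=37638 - 61186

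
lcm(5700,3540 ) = 336300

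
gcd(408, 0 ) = 408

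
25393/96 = 264 + 49/96 = 264.51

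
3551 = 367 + 3184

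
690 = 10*69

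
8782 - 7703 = 1079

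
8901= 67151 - 58250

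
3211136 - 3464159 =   -  253023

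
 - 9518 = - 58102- - 48584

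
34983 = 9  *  3887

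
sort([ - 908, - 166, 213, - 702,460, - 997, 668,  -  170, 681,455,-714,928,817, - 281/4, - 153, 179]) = [ - 997, -908,-714,-702, - 170, -166, - 153, - 281/4,179,213, 455,460, 668,681,817,928]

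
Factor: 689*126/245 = 2^1*3^2*5^( - 1)*7^( - 1)*13^1*53^1 = 12402/35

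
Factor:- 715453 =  - 715453^1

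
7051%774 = 85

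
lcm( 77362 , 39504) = 1856688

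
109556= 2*54778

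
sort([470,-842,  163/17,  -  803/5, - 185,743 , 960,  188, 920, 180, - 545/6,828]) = [ - 842,  -  185, - 803/5,-545/6,  163/17,180, 188,470,743, 828 , 920, 960 ] 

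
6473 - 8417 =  - 1944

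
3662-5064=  - 1402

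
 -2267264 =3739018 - 6006282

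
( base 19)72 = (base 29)4j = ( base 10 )135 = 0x87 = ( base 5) 1020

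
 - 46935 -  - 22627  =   - 24308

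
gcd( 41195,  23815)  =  55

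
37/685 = 37/685 = 0.05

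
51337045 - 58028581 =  - 6691536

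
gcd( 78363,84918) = 3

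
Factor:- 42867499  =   -719^1* 59621^1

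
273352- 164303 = 109049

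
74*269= 19906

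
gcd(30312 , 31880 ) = 8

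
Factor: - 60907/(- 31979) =7^2*11^1*283^( - 1) = 539/283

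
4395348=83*52956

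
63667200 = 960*66320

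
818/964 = 409/482 = 0.85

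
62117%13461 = 8273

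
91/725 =91/725= 0.13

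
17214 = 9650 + 7564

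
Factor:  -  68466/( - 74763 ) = 2^1 * 3^( - 3)*13^( - 1)* 71^(-1) * 11411^1 =22822/24921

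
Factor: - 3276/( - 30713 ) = 2^2*3^2 * 7^1*13^1 * 30713^( - 1 ) 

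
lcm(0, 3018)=0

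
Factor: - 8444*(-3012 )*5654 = 2^5*3^1*11^1 * 251^1*257^1*2111^1 = 143800036512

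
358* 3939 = 1410162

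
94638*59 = 5583642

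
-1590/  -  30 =53+0/1 = 53.00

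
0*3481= 0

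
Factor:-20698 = -2^1*79^1 * 131^1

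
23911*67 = 1602037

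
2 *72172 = 144344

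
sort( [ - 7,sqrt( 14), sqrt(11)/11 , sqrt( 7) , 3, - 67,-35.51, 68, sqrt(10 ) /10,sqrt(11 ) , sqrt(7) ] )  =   [ - 67, - 35.51 , - 7,sqrt( 11 )/11,sqrt( 10 ) /10, sqrt(7),sqrt( 7) , 3,sqrt( 11), sqrt( 14), 68 ]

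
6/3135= 2/1045 = 0.00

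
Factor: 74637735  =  3^1*5^1*17^1*29^1*10093^1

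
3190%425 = 215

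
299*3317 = 991783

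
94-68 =26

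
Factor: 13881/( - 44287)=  - 3^1*7^1*67^ ( - 1)  =  - 21/67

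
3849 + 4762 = 8611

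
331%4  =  3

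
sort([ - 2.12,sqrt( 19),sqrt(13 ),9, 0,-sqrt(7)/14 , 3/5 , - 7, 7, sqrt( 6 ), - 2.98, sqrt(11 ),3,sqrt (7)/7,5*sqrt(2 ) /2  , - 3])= [  -  7, - 3, - 2.98, - 2.12, - sqrt( 7)/14,0,sqrt ( 7)/7,3/5,sqrt( 6 ), 3, sqrt(11), 5*sqrt( 2 ) /2 , sqrt(13),sqrt( 19 ), 7, 9] 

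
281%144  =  137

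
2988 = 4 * 747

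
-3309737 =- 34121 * 97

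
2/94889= 2/94889 = 0.00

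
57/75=19/25 = 0.76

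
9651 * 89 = 858939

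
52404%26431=25973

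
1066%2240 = 1066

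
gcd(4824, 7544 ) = 8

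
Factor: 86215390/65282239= 2^1*5^1*11^( - 1 )*47^1* 83^( - 1 ) * 71503^( - 1)*183437^1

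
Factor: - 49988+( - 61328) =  - 111316 = - 2^2 * 17^1*1637^1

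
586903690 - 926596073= - 339692383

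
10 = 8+2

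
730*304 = 221920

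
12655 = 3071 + 9584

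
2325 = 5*465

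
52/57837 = 4/4449 = 0.00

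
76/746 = 38/373 = 0.10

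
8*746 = 5968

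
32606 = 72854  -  40248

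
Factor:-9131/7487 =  - 23^1 *397^1*7487^(-1)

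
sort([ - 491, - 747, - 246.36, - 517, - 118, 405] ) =[ - 747, - 517, - 491 , - 246.36,  -  118,  405] 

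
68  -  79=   - 11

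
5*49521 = 247605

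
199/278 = 199/278 = 0.72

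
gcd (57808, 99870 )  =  2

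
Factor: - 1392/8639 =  - 2^4*3^1*29^1*53^( - 1)*163^( - 1 )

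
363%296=67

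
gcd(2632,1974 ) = 658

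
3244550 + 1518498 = 4763048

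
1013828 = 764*1327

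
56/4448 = 7/556 = 0.01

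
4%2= 0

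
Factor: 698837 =137^1 * 5101^1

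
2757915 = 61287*45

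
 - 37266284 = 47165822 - 84432106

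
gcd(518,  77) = 7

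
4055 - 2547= 1508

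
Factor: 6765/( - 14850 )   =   - 2^( - 1)*3^( - 2 )*5^( - 1)*41^1 = - 41/90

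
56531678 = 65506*863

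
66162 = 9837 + 56325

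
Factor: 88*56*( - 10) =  - 2^7*5^1*7^1 * 11^1= - 49280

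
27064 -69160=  - 42096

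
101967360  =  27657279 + 74310081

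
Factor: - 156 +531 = 375 = 3^1*5^3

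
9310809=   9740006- 429197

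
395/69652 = 395/69652 = 0.01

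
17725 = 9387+8338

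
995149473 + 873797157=1868946630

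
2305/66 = 34 + 61/66 = 34.92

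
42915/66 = 650+ 5/22= 650.23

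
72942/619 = 117 + 519/619 = 117.84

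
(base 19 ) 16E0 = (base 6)111003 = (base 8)22113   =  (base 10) 9291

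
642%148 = 50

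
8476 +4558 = 13034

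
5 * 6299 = 31495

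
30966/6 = 5161 = 5161.00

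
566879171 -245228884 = 321650287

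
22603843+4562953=27166796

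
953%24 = 17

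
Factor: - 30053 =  - 41^1*733^1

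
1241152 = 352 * 3526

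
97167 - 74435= 22732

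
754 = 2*377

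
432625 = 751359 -318734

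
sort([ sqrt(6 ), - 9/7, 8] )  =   [ - 9/7, sqrt( 6),8 ]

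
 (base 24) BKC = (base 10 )6828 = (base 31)738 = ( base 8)15254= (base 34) 5US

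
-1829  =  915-2744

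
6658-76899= -70241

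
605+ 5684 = 6289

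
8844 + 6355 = 15199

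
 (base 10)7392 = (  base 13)3498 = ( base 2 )1110011100000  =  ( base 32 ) 770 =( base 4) 1303200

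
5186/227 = 22 + 192/227 =22.85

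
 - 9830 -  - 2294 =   -  7536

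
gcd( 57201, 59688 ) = 2487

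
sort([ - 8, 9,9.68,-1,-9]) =[  -  9,-8, - 1,9, 9.68]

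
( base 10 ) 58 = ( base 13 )46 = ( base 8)72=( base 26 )26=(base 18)34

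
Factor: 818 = 2^1 * 409^1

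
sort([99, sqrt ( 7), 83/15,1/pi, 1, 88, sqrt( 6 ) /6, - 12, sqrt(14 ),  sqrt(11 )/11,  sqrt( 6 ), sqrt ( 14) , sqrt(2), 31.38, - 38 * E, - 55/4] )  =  [ - 38*E, - 55/4, - 12, sqrt(11 )/11,1/pi, sqrt(6)/6,1, sqrt(2 ),sqrt(6),sqrt(7 ), sqrt(14), sqrt (14 ),83/15 , 31.38,88,99] 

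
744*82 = 61008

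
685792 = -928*( - 739) 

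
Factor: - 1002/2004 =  -1/2 = - 2^( - 1) 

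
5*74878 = 374390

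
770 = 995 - 225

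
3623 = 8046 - 4423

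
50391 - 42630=7761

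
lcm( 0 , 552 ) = 0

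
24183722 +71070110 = 95253832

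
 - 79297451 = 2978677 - 82276128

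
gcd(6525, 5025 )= 75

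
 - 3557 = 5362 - 8919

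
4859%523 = 152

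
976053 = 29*33657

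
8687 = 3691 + 4996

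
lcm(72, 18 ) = 72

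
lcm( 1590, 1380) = 73140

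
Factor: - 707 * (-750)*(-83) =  - 44010750 = - 2^1*3^1*5^3*7^1 * 83^1*101^1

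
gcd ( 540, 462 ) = 6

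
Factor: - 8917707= - 3^1 * 17^1* 19^1*9203^1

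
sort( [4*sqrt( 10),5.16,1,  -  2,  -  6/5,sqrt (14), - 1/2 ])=[ - 2, - 6/5,- 1/2, 1,sqrt( 14),5.16,4*sqrt(10) ]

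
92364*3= 277092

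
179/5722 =179/5722=0.03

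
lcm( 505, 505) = 505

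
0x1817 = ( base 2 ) 1100000010111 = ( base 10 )6167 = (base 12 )369B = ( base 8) 14027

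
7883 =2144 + 5739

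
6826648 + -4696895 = 2129753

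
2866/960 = 2  +  473/480 = 2.99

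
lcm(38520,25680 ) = 77040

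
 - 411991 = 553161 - 965152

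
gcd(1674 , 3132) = 54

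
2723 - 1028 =1695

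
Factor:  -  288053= - 288053^1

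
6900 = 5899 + 1001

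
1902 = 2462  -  560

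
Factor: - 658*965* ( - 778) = 2^2*5^1*7^1 * 47^1* 193^1*389^1=494006660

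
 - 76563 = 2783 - 79346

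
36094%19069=17025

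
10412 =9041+1371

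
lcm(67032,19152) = 134064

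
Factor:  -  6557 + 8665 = 2^2*17^1 * 31^1 = 2108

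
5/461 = 5/461 = 0.01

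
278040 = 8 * 34755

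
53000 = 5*10600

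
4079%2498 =1581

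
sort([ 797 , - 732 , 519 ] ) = [ - 732, 519, 797 ]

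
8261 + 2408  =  10669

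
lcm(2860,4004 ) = 20020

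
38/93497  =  38/93497=0.00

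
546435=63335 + 483100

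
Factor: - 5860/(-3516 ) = 3^( - 1)*5^1 = 5/3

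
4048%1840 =368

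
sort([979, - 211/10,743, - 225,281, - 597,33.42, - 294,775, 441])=[ - 597, - 294,-225, - 211/10,33.42,281, 441,  743,775,979]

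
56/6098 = 28/3049 =0.01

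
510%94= 40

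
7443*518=3855474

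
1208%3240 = 1208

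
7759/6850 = 7759/6850 = 1.13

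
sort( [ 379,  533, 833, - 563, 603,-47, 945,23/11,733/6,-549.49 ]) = [ - 563, - 549.49,  -  47, 23/11,733/6,  379, 533, 603, 833,  945]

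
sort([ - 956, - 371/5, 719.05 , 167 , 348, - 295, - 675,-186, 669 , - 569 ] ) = [-956 , - 675,- 569, - 295, - 186, - 371/5,167, 348, 669, 719.05]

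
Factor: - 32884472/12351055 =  - 2^3*5^( - 1 )*223^1*929^( - 1 )*2659^( - 1)*18433^1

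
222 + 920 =1142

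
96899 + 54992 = 151891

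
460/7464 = 115/1866 =0.06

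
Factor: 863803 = 863803^1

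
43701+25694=69395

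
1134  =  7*162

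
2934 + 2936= 5870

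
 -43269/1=-43269 = - 43269.00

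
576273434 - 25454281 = 550819153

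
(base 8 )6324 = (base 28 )458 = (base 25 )569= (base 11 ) 2516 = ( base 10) 3284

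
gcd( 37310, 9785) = 5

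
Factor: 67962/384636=47/266 = 2^( -1 )*7^( - 1) * 19^ (-1)*47^1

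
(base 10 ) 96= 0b1100000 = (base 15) 66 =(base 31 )33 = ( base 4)1200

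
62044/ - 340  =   - 15511/85=- 182.48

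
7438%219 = 211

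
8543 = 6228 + 2315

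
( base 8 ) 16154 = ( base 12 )4264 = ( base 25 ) bg1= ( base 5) 213101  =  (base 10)7276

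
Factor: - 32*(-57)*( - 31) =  - 56544 = - 2^5*3^1*19^1 * 31^1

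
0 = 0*208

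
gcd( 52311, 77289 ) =3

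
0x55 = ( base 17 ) 50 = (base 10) 85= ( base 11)78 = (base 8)125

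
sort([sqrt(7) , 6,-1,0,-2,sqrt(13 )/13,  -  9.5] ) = [ - 9.5  ,  -  2,-1, 0,sqrt( 13 )/13,  sqrt( 7 ),6]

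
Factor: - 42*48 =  - 2^5*3^2*7^1 = - 2016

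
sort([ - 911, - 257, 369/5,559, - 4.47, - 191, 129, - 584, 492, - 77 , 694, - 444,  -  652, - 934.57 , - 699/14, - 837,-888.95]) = [ - 934.57,- 911,-888.95,-837, - 652, - 584,-444, - 257, - 191, - 77,-699/14, - 4.47, 369/5, 129,492, 559,694]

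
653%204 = 41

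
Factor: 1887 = 3^1*17^1*37^1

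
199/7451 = 199/7451 = 0.03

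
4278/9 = 475 + 1/3 = 475.33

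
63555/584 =63555/584 = 108.83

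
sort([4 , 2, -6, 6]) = [ - 6,2,4 , 6]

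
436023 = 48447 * 9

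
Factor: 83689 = 83689^1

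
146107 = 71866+74241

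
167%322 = 167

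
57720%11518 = 130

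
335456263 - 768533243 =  - 433076980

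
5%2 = 1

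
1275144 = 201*6344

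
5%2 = 1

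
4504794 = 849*5306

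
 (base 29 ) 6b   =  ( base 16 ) B9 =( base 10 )185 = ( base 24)7h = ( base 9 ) 225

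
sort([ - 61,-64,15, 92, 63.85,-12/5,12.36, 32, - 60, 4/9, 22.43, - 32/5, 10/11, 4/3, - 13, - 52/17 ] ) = [-64,-61, - 60,- 13, - 32/5, - 52/17, - 12/5,4/9, 10/11, 4/3, 12.36, 15, 22.43,32, 63.85,92]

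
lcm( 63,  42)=126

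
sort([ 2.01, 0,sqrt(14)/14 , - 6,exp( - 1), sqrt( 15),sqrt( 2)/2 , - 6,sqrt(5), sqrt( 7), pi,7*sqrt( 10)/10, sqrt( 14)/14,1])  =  [  -  6, -6, 0, sqrt( 14)/14, sqrt(14) /14, exp( - 1),  sqrt( 2)/2, 1, 2.01,  7*sqrt( 10 ) /10,sqrt( 5), sqrt( 7),pi,sqrt( 15)] 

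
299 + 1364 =1663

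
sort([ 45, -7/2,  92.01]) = [ - 7/2, 45, 92.01 ]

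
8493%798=513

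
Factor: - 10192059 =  - 3^2 * 23^1 * 53^1 *929^1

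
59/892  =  59/892 = 0.07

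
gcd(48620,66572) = 748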